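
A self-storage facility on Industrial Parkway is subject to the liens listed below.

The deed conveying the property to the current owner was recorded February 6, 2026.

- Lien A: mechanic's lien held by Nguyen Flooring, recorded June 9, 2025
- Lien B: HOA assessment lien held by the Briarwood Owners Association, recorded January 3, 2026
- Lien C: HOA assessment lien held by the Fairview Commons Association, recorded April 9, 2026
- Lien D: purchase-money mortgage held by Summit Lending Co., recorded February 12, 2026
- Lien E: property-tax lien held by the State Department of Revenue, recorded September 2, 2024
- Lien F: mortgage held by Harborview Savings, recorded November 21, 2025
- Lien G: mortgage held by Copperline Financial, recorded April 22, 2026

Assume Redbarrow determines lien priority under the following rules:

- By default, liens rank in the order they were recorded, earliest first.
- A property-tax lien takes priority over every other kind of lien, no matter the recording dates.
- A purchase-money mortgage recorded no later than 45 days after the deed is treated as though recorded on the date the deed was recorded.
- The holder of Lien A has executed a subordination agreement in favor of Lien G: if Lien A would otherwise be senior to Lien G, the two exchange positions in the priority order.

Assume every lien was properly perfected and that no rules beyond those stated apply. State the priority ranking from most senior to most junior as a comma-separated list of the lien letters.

E, G, F, B, D, C, A

Effective dates: D's effective date is the deed date, February 6, 2026.
E is a property-tax lien and takes priority over every other lien.
Ordering the rest by effective date: A (June 9, 2025), F (November 21, 2025), B (January 3, 2026), D (February 6, 2026), C (April 9, 2026), G (April 22, 2026).
A is senior to G before the subordination, so the two trade places.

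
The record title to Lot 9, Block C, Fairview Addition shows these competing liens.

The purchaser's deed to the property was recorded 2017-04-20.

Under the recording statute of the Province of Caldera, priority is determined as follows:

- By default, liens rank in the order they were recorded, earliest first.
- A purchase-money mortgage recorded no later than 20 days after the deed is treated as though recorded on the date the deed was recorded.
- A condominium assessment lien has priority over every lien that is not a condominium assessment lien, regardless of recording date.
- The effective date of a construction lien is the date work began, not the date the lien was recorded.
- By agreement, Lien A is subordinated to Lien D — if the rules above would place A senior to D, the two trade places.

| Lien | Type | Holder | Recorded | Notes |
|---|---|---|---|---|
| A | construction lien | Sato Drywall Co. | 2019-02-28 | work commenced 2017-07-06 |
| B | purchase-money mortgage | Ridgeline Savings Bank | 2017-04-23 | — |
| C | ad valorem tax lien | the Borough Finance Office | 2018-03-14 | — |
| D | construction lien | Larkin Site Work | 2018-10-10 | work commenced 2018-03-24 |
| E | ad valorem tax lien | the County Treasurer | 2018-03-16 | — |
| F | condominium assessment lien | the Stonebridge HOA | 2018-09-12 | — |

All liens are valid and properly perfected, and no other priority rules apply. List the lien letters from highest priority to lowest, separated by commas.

Adjusting effective dates: A relates back to 2017-07-06 (work commenced); B's effective date is the deed date, 2017-04-20; D's effective date is 2018-03-24, when work began.
F is a condominium assessment lien and takes priority over every other lien.
Ordering the rest by effective date: B (2017-04-20), A (2017-07-06), C (2018-03-14), E (2018-03-16), D (2018-03-24).
Because A would otherwise rank above D, the subordination swaps them.

F, B, D, C, E, A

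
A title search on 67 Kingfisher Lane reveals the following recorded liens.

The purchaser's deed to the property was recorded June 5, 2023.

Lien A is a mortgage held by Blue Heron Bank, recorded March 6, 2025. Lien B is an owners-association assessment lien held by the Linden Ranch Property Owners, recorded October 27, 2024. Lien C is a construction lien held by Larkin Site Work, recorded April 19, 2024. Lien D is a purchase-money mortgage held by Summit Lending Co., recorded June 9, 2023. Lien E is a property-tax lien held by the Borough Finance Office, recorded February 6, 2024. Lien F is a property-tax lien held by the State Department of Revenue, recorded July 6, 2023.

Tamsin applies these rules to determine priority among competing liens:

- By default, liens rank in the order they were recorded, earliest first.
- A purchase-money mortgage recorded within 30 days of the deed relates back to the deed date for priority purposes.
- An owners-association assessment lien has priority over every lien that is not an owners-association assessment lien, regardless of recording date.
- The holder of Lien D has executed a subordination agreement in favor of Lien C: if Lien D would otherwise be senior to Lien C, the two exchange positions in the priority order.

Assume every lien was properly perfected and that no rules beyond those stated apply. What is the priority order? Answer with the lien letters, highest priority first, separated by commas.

B, C, F, E, D, A

First, effective dates: D's effective date is the deed date, June 5, 2023.
B is an owners-association assessment lien, so it outranks all other liens regardless of date.
Among the remaining liens, by effective date: D (June 5, 2023), F (July 6, 2023), E (February 6, 2024), C (April 19, 2024), A (March 6, 2025).
The subordination applies — D was senior to C — so D and C swap.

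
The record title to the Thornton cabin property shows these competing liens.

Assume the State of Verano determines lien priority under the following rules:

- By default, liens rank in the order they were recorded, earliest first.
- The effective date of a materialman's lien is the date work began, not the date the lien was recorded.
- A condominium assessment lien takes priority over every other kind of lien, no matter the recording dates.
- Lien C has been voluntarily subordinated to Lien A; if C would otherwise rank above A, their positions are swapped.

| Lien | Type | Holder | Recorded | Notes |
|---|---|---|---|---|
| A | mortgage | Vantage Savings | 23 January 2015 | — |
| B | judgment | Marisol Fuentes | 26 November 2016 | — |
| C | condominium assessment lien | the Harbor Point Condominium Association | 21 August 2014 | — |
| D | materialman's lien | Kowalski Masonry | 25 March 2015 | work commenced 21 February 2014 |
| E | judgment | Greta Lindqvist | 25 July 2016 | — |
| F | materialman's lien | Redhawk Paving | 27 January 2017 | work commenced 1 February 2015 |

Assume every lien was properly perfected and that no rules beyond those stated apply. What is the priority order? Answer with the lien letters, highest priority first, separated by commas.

A, D, C, F, E, B

Adjusting effective dates: D relates back to 21 February 2014 (work commenced); F relates back to 1 February 2015 (work commenced).
As a condominium assessment lien, C is senior to every other lien.
Remaining liens by effective date: D (21 February 2014), A (23 January 2015), F (1 February 2015), E (25 July 2016), B (26 November 2016).
The subordination applies — C was senior to A — so C and A swap.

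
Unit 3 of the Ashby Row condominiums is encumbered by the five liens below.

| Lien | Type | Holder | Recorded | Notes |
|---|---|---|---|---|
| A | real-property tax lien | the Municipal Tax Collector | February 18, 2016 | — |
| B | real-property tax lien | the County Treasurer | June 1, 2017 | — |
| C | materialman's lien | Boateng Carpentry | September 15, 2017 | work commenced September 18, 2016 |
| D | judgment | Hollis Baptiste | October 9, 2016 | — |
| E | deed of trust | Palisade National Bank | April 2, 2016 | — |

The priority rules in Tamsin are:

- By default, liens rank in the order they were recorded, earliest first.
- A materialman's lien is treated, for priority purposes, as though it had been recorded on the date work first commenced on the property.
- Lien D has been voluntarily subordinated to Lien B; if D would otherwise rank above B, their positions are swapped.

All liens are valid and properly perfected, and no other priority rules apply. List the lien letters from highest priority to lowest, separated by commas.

A, E, C, B, D

Effective dates after the stated exceptions: C is treated as recorded September 18, 2016, the work-commencement date.
Ordering by effective date: A (February 18, 2016), E (April 2, 2016), C (September 18, 2016), D (October 9, 2016), B (June 1, 2017).
D is senior to B before the subordination, so the two trade places.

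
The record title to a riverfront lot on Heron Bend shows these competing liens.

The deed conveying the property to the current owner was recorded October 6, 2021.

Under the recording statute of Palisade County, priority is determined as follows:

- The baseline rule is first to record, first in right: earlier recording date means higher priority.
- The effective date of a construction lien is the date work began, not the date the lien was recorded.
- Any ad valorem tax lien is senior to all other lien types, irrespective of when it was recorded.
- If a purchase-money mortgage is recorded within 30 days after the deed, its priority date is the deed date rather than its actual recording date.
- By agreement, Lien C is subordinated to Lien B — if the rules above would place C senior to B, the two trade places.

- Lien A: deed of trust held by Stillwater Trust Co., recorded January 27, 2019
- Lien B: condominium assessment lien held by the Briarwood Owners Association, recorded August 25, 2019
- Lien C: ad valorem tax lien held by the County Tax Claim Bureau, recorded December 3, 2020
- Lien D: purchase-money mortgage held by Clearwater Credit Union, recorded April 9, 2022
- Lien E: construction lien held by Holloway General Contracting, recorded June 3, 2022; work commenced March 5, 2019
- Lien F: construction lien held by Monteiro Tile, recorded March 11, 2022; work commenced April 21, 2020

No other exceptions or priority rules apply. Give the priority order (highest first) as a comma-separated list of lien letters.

First, effective dates: D was recorded 185 days after the deed — beyond 30 days — so no relation-back applies; E is treated as recorded March 5, 2019, the work-commencement date; F relates back to April 21, 2020 (work commenced).
C, as an ad valorem tax lien, has superpriority and ranks first.
Ordering the rest by effective date: A (January 27, 2019), E (March 5, 2019), B (August 25, 2019), F (April 21, 2020), D (April 9, 2022).
C would otherwise be senior to B, so under the subordination agreement C and B exchange positions.

B, A, E, C, F, D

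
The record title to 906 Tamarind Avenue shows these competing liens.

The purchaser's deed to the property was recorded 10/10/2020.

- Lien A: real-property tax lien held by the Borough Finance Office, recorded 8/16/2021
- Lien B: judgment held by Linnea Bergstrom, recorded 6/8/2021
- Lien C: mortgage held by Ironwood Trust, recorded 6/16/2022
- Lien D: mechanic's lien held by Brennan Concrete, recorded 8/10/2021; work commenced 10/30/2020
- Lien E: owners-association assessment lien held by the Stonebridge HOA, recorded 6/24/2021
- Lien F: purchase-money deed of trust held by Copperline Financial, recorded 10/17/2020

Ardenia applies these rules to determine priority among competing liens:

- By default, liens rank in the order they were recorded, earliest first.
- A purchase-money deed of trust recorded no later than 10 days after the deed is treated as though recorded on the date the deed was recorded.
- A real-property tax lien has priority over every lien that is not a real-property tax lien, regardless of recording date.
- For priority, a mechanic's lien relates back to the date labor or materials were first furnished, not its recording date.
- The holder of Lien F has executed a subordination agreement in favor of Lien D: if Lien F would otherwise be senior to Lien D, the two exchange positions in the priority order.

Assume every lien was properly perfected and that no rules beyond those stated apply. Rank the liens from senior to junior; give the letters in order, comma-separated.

Effective dates after the stated exceptions: D relates back to 10/30/2020 (work commenced); F's effective date is the deed date, 10/10/2020.
As a real-property tax lien, A is senior to every other lien.
The other liens, earliest effective date first: F (10/10/2020), D (10/30/2020), B (6/8/2021), E (6/24/2021), C (6/16/2022).
F is senior to D before the subordination, so the two trade places.

A, D, F, B, E, C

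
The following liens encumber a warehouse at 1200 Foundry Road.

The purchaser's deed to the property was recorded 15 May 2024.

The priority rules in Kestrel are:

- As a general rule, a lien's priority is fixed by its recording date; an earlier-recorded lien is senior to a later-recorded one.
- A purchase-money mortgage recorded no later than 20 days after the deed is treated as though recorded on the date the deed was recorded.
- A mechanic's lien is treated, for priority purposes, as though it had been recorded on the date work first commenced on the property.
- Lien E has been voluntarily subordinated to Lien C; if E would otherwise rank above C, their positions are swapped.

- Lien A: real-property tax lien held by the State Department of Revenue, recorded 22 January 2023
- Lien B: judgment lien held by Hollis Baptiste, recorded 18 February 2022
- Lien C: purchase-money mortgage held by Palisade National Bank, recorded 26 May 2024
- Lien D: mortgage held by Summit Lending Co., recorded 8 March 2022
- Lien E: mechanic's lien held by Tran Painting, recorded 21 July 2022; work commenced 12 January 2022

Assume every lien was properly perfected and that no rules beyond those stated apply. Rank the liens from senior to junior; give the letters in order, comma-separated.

C, B, D, A, E

First, effective dates: C relates back to the deed date 15 May 2024; E is treated as recorded 12 January 2022, the work-commencement date.
By effective date: E (12 January 2022), B (18 February 2022), D (8 March 2022), A (22 January 2023), C (15 May 2024).
E would otherwise be senior to C, so under the subordination agreement E and C exchange positions.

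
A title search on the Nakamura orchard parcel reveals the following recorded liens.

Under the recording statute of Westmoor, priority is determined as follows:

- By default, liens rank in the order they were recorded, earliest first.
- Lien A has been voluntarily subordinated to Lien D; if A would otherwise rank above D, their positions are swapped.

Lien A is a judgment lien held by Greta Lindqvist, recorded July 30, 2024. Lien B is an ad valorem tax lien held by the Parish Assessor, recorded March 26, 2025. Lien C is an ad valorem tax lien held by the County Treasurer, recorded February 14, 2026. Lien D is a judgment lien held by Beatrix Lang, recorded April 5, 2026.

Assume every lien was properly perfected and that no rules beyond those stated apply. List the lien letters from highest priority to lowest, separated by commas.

By effective date: A (July 30, 2024), B (March 26, 2025), C (February 14, 2026), D (April 5, 2026).
Because A would otherwise rank above D, the subordination swaps them.

D, B, C, A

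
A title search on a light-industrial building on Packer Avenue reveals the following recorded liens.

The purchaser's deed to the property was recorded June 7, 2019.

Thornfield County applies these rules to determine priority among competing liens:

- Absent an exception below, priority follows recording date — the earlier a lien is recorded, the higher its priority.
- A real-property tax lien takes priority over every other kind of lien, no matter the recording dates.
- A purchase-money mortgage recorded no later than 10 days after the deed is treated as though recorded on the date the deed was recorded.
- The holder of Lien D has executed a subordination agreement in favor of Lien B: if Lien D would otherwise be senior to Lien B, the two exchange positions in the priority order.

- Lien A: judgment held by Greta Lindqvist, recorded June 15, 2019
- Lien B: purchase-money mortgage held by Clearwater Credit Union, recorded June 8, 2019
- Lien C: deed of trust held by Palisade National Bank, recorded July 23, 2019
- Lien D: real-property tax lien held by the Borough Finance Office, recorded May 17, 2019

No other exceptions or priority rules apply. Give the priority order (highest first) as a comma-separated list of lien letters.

Effective dates after the stated exceptions: B relates back to the deed date June 7, 2019.
D, as a real-property tax lien, has superpriority and ranks first.
The other liens, earliest effective date first: B (June 7, 2019), A (June 15, 2019), C (July 23, 2019).
D is senior to B before the subordination, so the two trade places.

B, D, A, C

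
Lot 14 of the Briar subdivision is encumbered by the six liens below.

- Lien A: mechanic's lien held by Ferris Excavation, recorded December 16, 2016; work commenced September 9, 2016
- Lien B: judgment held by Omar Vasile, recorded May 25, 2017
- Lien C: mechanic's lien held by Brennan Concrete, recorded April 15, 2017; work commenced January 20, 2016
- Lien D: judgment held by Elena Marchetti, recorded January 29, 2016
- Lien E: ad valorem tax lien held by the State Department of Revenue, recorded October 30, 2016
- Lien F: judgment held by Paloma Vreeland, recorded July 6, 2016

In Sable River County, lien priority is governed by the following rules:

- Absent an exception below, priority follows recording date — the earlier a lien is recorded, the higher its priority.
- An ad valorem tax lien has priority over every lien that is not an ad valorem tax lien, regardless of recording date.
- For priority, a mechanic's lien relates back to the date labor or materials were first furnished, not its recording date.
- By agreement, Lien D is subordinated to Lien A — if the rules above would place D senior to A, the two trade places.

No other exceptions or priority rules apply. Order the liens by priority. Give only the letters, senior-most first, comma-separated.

First, effective dates: A is treated as recorded September 9, 2016, the work-commencement date; C's effective date is January 20, 2016, when work began.
E, as an ad valorem tax lien, has superpriority and ranks first.
Remaining liens by effective date: C (January 20, 2016), D (January 29, 2016), F (July 6, 2016), A (September 9, 2016), B (May 25, 2017).
D would otherwise be senior to A, so under the subordination agreement D and A exchange positions.

E, C, A, F, D, B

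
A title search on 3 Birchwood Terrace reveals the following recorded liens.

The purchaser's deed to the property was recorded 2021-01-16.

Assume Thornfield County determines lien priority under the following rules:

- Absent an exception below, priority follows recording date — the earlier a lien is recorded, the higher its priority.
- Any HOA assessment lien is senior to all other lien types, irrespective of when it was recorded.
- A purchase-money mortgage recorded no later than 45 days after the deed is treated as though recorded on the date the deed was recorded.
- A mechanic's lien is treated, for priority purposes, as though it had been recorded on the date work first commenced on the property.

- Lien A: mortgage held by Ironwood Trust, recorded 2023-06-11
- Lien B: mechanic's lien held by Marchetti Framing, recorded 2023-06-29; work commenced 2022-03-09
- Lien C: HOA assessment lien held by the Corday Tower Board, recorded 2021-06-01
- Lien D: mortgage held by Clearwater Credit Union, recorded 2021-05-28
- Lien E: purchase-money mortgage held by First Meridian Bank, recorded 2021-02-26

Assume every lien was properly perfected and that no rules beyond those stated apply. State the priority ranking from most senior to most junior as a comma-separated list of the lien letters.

C, E, D, B, A

Adjusting effective dates: B relates back to 2022-03-09 (work commenced); E relates back to the deed date 2021-01-16.
C, as an HOA assessment lien, has superpriority and ranks first.
Among the remaining liens, by effective date: E (2021-01-16), D (2021-05-28), B (2022-03-09), A (2023-06-11).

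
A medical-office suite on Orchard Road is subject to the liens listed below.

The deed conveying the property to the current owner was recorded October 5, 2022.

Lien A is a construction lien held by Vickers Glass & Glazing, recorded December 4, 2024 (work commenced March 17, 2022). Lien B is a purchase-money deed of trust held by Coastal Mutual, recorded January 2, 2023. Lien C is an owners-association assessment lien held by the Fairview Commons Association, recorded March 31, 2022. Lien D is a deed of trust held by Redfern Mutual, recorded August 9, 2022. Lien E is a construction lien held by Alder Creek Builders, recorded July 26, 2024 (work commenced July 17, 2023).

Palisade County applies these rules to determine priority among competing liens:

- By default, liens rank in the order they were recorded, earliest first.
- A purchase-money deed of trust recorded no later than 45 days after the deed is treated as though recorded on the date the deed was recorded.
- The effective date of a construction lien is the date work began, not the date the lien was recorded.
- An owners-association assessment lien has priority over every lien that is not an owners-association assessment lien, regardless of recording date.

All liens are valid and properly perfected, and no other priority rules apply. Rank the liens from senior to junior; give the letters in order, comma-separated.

Effective dates: A is treated as recorded March 17, 2022, the work-commencement date; B was recorded 89 days after the deed, outside the 45-day window, so it keeps its recording date; E is treated as recorded July 17, 2023, the work-commencement date.
C, as an owners-association assessment lien, has superpriority and ranks first.
Ordering the rest by effective date: A (March 17, 2022), D (August 9, 2022), B (January 2, 2023), E (July 17, 2023).

C, A, D, B, E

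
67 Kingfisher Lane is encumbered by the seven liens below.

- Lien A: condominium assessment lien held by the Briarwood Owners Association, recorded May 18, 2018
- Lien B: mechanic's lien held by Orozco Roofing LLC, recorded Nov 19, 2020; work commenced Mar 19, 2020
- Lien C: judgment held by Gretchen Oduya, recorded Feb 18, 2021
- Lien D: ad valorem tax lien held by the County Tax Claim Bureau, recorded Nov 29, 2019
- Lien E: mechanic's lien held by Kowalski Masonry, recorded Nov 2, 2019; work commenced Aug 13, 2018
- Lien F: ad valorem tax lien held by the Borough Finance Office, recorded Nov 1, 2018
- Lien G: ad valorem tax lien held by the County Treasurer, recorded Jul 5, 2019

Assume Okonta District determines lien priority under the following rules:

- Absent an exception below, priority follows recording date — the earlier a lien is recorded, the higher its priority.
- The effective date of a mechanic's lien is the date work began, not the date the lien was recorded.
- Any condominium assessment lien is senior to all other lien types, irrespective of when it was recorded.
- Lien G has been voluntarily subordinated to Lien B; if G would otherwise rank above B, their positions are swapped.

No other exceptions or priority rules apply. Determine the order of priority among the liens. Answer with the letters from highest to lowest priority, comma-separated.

A, E, F, B, D, G, C

Adjusting effective dates: B's effective date is Mar 19, 2020, when work began; E is treated as recorded Aug 13, 2018, the work-commencement date.
A is a condominium assessment lien, so it outranks all other liens regardless of date.
Remaining liens by effective date: E (Aug 13, 2018), F (Nov 1, 2018), G (Jul 5, 2019), D (Nov 29, 2019), B (Mar 19, 2020), C (Feb 18, 2021).
G is senior to B before the subordination, so the two trade places.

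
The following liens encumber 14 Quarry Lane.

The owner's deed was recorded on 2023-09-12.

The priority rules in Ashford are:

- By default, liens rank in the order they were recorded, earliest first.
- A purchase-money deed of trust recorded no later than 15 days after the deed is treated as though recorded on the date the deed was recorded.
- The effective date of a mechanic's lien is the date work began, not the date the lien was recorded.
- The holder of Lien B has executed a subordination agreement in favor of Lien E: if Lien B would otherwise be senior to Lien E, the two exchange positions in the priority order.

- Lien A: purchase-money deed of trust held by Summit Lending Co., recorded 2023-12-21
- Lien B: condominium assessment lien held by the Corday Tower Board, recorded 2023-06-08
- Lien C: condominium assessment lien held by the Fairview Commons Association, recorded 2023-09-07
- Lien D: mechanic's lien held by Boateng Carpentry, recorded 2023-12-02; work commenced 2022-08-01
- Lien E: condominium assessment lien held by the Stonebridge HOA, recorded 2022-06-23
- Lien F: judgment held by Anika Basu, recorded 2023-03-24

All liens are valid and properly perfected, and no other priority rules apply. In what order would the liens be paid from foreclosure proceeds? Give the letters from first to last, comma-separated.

Effective dates: A was recorded 100 days after the deed — beyond 15 days — so no relation-back applies; D relates back to 2022-08-01 (work commenced).
Sorted by effective date: E (2022-06-23), D (2022-08-01), F (2023-03-24), B (2023-06-08), C (2023-09-07), A (2023-12-21).
B already ranks below E; the subordination has no effect.

E, D, F, B, C, A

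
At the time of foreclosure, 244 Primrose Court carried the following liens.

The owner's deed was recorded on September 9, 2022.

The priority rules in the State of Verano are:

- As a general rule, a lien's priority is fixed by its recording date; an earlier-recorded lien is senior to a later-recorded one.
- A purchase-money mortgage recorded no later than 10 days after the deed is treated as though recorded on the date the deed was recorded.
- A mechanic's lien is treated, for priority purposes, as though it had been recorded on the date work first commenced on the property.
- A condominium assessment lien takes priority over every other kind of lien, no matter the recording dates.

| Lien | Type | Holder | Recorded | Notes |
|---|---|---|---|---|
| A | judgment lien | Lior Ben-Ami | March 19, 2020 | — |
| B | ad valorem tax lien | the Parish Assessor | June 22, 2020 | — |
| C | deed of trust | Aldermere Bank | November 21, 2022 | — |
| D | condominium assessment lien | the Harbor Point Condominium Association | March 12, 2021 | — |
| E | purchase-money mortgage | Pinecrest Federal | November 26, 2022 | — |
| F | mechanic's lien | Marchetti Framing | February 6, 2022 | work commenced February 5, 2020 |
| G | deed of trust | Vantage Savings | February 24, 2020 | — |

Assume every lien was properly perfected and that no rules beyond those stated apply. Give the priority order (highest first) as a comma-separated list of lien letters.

D, F, G, A, B, C, E

Effective dates: E was recorded 78 days after the deed — beyond 10 days — so no relation-back applies; F's effective date is February 5, 2020, when work began.
D is a condominium assessment lien, so it outranks all other liens regardless of date.
Remaining liens by effective date: F (February 5, 2020), G (February 24, 2020), A (March 19, 2020), B (June 22, 2020), C (November 21, 2022), E (November 26, 2022).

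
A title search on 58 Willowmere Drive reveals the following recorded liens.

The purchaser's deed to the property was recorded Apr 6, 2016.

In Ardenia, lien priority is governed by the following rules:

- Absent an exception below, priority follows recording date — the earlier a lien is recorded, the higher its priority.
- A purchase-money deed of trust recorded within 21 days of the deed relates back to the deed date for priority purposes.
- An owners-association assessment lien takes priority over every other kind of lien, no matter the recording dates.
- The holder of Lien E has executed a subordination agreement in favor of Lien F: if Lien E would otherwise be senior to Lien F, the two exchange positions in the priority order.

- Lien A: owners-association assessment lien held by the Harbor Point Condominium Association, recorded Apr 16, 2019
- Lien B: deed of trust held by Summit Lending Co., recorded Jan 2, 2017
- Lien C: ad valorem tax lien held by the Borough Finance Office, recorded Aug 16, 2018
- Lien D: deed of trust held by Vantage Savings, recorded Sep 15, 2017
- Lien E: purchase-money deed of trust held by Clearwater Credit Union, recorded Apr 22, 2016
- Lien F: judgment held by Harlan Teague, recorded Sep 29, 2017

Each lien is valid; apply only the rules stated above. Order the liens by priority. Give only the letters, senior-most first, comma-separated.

Effective dates: E relates back to the deed date Apr 6, 2016.
A, as an owners-association assessment lien, has superpriority and ranks first.
Among the remaining liens, by effective date: E (Apr 6, 2016), B (Jan 2, 2017), D (Sep 15, 2017), F (Sep 29, 2017), C (Aug 16, 2018).
The subordination applies — E was senior to F — so E and F swap.

A, F, B, D, E, C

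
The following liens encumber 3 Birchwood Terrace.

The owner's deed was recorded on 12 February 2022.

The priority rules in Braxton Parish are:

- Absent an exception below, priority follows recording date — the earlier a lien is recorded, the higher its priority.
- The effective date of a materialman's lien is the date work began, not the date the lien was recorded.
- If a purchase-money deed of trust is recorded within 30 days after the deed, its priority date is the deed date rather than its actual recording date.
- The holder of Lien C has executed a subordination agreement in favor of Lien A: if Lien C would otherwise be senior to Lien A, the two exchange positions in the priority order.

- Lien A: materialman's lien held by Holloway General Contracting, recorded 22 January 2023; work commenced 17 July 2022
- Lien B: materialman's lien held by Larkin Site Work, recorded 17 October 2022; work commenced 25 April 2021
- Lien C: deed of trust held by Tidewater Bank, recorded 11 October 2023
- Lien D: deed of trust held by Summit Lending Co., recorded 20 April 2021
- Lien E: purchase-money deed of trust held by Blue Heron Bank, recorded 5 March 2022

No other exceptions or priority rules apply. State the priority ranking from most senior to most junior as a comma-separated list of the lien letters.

D, B, E, A, C

Effective dates: A relates back to 17 July 2022 (work commenced); B's effective date is 25 April 2021, when work began; E's effective date is the deed date, 12 February 2022.
By effective date, earliest first: D (20 April 2021), B (25 April 2021), E (12 February 2022), A (17 July 2022), C (11 October 2023).
C already ranks below A; the subordination has no effect.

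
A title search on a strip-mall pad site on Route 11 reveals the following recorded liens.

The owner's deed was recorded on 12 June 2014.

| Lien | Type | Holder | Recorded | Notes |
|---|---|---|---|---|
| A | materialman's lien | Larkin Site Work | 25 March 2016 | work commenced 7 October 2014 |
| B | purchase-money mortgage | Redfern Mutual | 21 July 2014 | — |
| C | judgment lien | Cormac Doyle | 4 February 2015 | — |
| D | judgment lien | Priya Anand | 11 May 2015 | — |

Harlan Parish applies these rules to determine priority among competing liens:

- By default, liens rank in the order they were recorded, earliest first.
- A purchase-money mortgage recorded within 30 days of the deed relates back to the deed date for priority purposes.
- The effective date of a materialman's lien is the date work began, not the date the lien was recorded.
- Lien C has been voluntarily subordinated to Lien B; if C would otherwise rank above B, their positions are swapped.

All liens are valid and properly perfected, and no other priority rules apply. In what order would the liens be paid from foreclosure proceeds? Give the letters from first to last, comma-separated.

First, effective dates: A is treated as recorded 7 October 2014, the work-commencement date; B was recorded 39 days after the deed — beyond 30 days — so no relation-back applies.
Ordering by effective date: B (21 July 2014), A (7 October 2014), C (4 February 2015), D (11 May 2015).
C is already junior to B, so the subordination agreement changes nothing.

B, A, C, D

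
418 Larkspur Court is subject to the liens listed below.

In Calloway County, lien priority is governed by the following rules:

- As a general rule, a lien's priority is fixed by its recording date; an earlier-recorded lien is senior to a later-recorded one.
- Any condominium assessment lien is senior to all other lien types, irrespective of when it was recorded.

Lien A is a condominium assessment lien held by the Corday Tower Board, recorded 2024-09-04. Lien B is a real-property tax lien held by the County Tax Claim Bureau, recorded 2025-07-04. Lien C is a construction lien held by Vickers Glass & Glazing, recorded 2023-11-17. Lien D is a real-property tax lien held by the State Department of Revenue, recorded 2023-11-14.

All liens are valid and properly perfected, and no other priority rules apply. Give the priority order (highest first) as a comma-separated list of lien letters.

A, D, C, B

A is a condominium assessment lien and takes priority over every other lien.
The other liens, earliest effective date first: D (2023-11-14), C (2023-11-17), B (2025-07-04).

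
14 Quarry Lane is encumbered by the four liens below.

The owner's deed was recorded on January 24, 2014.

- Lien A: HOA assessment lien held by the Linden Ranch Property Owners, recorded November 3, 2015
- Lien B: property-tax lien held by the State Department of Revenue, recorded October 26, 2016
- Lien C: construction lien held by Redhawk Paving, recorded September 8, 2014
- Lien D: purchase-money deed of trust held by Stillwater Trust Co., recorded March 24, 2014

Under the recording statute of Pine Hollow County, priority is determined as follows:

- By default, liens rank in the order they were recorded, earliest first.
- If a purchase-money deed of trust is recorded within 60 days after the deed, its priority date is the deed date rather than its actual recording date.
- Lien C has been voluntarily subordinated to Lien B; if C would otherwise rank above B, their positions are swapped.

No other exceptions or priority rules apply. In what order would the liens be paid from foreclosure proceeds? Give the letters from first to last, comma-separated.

D, B, A, C

First, effective dates: D was recorded within the 60-day window, so its effective date is the deed date January 24, 2014.
By effective date: D (January 24, 2014), C (September 8, 2014), A (November 3, 2015), B (October 26, 2016).
C would otherwise be senior to B, so under the subordination agreement C and B exchange positions.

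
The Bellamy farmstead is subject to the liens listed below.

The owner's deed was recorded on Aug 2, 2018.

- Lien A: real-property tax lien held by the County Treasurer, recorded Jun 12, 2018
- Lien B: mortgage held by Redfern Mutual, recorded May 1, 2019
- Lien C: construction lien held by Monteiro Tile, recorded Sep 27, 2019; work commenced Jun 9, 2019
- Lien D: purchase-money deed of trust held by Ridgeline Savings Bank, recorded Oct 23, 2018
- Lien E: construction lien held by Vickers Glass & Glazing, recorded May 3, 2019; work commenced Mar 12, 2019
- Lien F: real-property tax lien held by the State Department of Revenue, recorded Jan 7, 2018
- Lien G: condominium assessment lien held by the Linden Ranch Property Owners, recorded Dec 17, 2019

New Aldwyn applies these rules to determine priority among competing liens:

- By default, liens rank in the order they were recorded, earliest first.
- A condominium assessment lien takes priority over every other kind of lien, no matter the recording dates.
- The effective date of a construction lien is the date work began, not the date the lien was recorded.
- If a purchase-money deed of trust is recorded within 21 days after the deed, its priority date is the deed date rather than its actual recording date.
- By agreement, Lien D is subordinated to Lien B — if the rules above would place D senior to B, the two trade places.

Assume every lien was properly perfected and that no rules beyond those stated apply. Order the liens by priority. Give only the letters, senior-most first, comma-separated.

Effective dates after the stated exceptions: C relates back to Jun 9, 2019 (work commenced); D was recorded 82 days after the deed, outside the 21-day window, so it keeps its recording date; E is treated as recorded Mar 12, 2019, the work-commencement date.
G is a condominium assessment lien and takes priority over every other lien.
The other liens, earliest effective date first: F (Jan 7, 2018), A (Jun 12, 2018), D (Oct 23, 2018), E (Mar 12, 2019), B (May 1, 2019), C (Jun 9, 2019).
D would otherwise be senior to B, so under the subordination agreement D and B exchange positions.

G, F, A, B, E, D, C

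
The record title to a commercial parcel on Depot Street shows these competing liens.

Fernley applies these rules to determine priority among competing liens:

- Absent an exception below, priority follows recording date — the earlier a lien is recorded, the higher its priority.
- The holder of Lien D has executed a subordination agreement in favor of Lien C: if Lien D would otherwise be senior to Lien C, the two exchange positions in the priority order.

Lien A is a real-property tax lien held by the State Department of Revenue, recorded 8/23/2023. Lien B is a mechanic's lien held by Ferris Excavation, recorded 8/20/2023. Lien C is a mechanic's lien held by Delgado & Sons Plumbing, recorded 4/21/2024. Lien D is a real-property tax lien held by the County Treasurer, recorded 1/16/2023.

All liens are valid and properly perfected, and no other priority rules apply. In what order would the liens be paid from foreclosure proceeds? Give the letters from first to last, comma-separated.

C, B, A, D

Sorted by effective date: D (1/16/2023), B (8/20/2023), A (8/23/2023), C (4/21/2024).
The subordination applies — D was senior to C — so D and C swap.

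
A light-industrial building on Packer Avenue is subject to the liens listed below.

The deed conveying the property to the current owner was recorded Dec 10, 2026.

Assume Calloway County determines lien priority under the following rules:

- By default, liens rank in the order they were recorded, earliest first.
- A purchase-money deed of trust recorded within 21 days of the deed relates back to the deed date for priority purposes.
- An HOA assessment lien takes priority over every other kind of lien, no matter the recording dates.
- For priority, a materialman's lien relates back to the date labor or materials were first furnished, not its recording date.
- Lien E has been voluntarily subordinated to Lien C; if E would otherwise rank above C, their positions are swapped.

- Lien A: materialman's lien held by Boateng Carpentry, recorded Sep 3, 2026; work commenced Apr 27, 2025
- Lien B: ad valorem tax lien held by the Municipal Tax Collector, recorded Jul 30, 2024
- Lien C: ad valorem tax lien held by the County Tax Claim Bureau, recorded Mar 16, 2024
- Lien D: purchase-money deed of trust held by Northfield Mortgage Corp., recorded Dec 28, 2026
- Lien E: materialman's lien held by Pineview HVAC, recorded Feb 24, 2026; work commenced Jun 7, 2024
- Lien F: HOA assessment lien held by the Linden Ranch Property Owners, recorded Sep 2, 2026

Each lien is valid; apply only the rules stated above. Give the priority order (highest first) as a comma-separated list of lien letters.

F, C, E, B, A, D

Adjusting effective dates: A's effective date is Apr 27, 2025, when work began; D's effective date is the deed date, Dec 10, 2026; E is treated as recorded Jun 7, 2024, the work-commencement date.
As an HOA assessment lien, F is senior to every other lien.
Among the remaining liens, by effective date: C (Mar 16, 2024), E (Jun 7, 2024), B (Jul 30, 2024), A (Apr 27, 2025), D (Dec 10, 2026).
E already ranks below C; the subordination has no effect.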